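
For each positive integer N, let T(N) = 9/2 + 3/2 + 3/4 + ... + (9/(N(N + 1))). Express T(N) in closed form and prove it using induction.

We claim T(N) = 9N/(N + 1) for all N ≥ 1.
For the base case N = 1: T(1) = 9/2, and the closed form gives 9/2. They agree.
Inductive step: assume the claim holds for N = j, so T(j) = 9j/(j + 1).
Then T(j+1) = T(j) + (9/((j + 1)(j + 2))) = (9j/(j + 1)) + (9/((j + 1)(j + 2))).
Simplifying, T(j+1) = 9(j + 1)/(j + 2) = 9(j+1)/((j+1) + 1),
which is the closed form with N = j+1.
Hence, by induction on N, the claim holds for every N ≥ 1.

T(N) = 9N/(N + 1)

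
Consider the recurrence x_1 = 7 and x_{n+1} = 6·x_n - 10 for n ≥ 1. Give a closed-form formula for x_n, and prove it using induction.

Computing the first terms: x_1 = 7, x_2 = 32, x_3 = 182. This suggests x_n = 5·6^(n - 1) + 2.
Base step (n = 1): the formula gives 7 = 7 = x_1.
Inductive step: suppose the statement holds for some r ≥ 1, so x_r = 5·6^(r - 1) + 2.
Then x_{r+1} = 6·x_r - 10 = 6·(5·6^(r - 1) + 2) - 10 = 5·6^r + 2 = 5·6^((r+1) - 1) + 2,
which is the claimed formula at n = r+1.
By induction, the statement is established for all n ≥ 1.

x_n = 5·6^(n - 1) + 2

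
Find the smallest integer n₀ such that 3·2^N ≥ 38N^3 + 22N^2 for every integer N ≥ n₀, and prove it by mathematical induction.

n₀ = 16

At N = 15: 98304 < 133200, so the inequality fails and n₀ ≥ 16. We prove 3·2^N ≥ 38N^3 + 22N^2 for all N ≥ 16.
When N = 16: 3·2^N = 196608 and 38N^3 + 22N^2 = 161280, so 196608 ≥ 161280.
For the inductive step, assume it holds for an arbitrary p ≥ 16, so 3·2^p ≥ 38p^3 + 22p^2.
Then 3·2^(p + 1) = 2·(3·2^p) ≥ 2·(38p^3 + 22p^2).
Also, for p ≥ 16 we have 2·(38p^3 + 22p^2) ≥ 38(p+1)^3 + 22(p+1)^2, since 2·(38p^3 + 22p^2) − (38(p+1)^3 + 22(p+1)^2) = 38p^3 - 92p^2 - 158p - 60, which is nonnegative for all p ≥ 16.
Combining, 3·2^(p + 1) ≥ 38(p+1)^3 + 22(p+1)^2.
By the principle of mathematical induction, the result holds for all N ≥ 16.
Hence the smallest such n₀ is 16.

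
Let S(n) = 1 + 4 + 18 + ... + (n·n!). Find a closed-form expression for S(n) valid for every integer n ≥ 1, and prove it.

S(n) = (n + 1)! - 1

We claim S(n) = (n + 1)! - 1 for all n ≥ 1.
For the base case n = 1: S(1) = 1, and the closed form gives 1. They agree.
Suppose the result is true for n = r, so S(r) = (r + 1)! - 1.
Then S(r+1) = S(r) + ((r + 1)(r + 1)!) = ((r + 1)! - 1) + ((r + 1)(r + 1)!).
Simplifying, S(r+1) = ((r+1) + 1)! - 1,
which is the closed form with n = r+1.
Hence, by induction on n, the claim holds for every n ≥ 1.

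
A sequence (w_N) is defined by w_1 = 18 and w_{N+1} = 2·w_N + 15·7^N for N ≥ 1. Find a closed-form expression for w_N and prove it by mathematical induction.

Computing the first terms: w_1 = 18, w_2 = 141, w_3 = 1017. This suggests w_N = -3·2^(N - 1) + 3·7^N.
Base step (N = 1): the formula gives 18 = 18 = w_1.
Inductive step: suppose the statement holds for some m ≥ 1, so w_m = -3·2^(m - 1) + 3·7^m.
Then w_{m+1} = 2·w_m + 15·7^m = 2·(-3·2^(m - 1) + 3·7^m) + 15·7^m = -3·2^m + 3·7^(m + 1) = -3·2^((m+1) - 1) + 3·7^(m+1),
which is the claimed formula at N = m+1.
This completes the induction.

w_N = -3·2^(N - 1) + 3·7^N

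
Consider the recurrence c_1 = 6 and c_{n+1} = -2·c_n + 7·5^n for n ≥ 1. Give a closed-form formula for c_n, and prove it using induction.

c_n = (-2)^(n - 1) + 5^n

Computing the first terms: c_1 = 6, c_2 = 23, c_3 = 129. This suggests c_n = (-2)^(n - 1) + 5^n.
Base step (n = 1): the formula gives 6 = 6 = c_1.
Inductive step: assume the claim holds for n = p, so c_p = (-2)^(p - 1) + 5^p.
Then c_{p+1} = -2·c_p + 7·5^p = -2·((-2)^(p - 1) + 5^p) + 7·5^p = (-2)^p + 5^(p + 1) = (-2)^((p+1) - 1) + 5^(p+1),
which is the claimed formula at n = p+1.
By the principle of mathematical induction, the result holds for all n ≥ 1.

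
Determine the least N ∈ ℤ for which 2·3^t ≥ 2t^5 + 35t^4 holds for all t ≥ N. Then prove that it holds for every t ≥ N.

N = 13

At t = 12: 1062882 < 1223424, so the inequality fails and N ≥ 13. We prove 2·3^t ≥ 2t^5 + 35t^4 for all t ≥ 13.
When t = 13: 2·3^t = 3188646 and 2t^5 + 35t^4 = 1742221, so 3188646 ≥ 1742221.
For the inductive step, assume it holds for an arbitrary r ≥ 13, so 2·3^r ≥ 2r^5 + 35r^4.
Then 2·3^(r + 1) = 3·(2·3^r) ≥ 3·(2r^5 + 35r^4).
Also, for r ≥ 13 we have 3·(2r^5 + 35r^4) ≥ 2(r+1)^5 + 35(r+1)^4, since 3·(2r^5 + 35r^4) − (2(r+1)^5 + 35(r+1)^4) = 4r^5 + 60r^4 - 160r^3 - 230r^2 - 150r - 37, which is nonnegative for all r ≥ 13.
Combining, 2·3^(r + 1) ≥ 2(r+1)^5 + 35(r+1)^4.
This completes the induction.
Hence the smallest such N is 13.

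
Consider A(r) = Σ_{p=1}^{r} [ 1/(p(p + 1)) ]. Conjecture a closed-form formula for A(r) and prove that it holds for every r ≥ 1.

We claim A(r) = r/(r + 1) for all r ≥ 1.
Base case (r = 1): A(1) = 1/2, and the closed form gives 1/2. They agree.
Suppose the result is true for r = p, so A(p) = p/(p + 1).
Then A(p+1) = A(p) + (1/((p + 1)(p + 2))) = (p/(p + 1)) + (1/((p + 1)(p + 2))).
Simplifying, A(p+1) = (p + 1)/(p + 2) = (p+1)/((p+1) + 1),
which is the closed form with r = p+1.
This completes the induction.

A(r) = r/(r + 1)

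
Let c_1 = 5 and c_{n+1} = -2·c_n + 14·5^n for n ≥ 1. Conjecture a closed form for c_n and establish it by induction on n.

Computing the first terms: c_1 = 5, c_2 = 60, c_3 = 230. This suggests c_n = -5(-2)^(n - 1) + 2·5^n.
When n = 1: the formula gives 5 = 5 = c_1.
Inductive step: suppose the statement holds for some p ≥ 1, so c_p = -5(-2)^(p - 1) + 2·5^p.
Then c_{p+1} = -2·c_p + 14·5^p = -2·(-5(-2)^(p - 1) + 2·5^p) + 14·5^p = -5(-2)^p + 2·5^(p + 1) = -5(-2)^((p+1) - 1) + 2·5^(p+1),
which is the claimed formula at n = p+1.
By the principle of mathematical induction, the result holds for all n ≥ 1.

c_n = -5(-2)^(n - 1) + 2·5^n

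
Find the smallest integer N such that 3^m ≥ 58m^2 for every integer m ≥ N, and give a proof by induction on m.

At m = 7: 2187 < 2842, so the inequality fails and N ≥ 8. We prove 3^m ≥ 58m^2 for all m ≥ 8.
For the base case m = 8: 3^m = 6561 and 58m^2 = 3712, so 6561 ≥ 3712.
Inductive step: suppose the statement holds for some r ≥ 8, so 3^r ≥ 58r^2.
Then 3^(r + 1) = 3·(3^r) ≥ 3·(58r^2).
Also, for r ≥ 8 we have 3·(58r^2) ≥ 58(r+1)^2, since 3 ≥ (1 + 1/r)^2 for all r ≥ 8.
Combining, 3^(r + 1) ≥ 58(r+1)^2.
By induction, the statement is established for all m ≥ 8.
Hence the smallest such N is 8.

N = 8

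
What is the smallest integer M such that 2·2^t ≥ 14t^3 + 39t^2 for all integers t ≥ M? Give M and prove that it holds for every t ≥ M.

M = 15

At t = 14: 32768 < 46060, so the inequality fails and M ≥ 15. We prove 2·2^t ≥ 14t^3 + 39t^2 for all t ≥ 15.
For the base case t = 15: 2·2^t = 65536 and 14t^3 + 39t^2 = 56025, so 65536 ≥ 56025.
Inductive step: assume the claim holds for t = m, so 2·2^m ≥ 14m^3 + 39m^2.
Then 2·2^(m + 1) = 2·(2·2^m) ≥ 2·(14m^3 + 39m^2).
Also, for m ≥ 15 we have 2·(14m^3 + 39m^2) ≥ 14(m+1)^3 + 39(m+1)^2, since 2·(14m^3 + 39m^2) − (14(m+1)^3 + 39(m+1)^2) = 14m^3 - 3m^2 - 120m - 53, which is nonnegative for all m ≥ 15.
Combining, 2·2^(m + 1) ≥ 14(m+1)^3 + 39(m+1)^2.
This completes the induction.
Hence the smallest such M is 15.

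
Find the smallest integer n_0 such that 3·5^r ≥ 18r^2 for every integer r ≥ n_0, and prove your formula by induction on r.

n_0 = 2

At r = 1: 15 < 18, so the inequality fails and n_0 ≥ 2. We prove 3·5^r ≥ 18r^2 for all r ≥ 2.
Base step (r = 2): 3·5^r = 75 and 18r^2 = 72, so 75 ≥ 72.
Inductive step: suppose the statement holds for some j ≥ 2, so 3·5^j ≥ 18j^2.
Then 3·5^(j + 1) = 5·(3·5^j) ≥ 5·(18j^2).
Also, for j ≥ 2 we have 5·(18j^2) ≥ 18(j+1)^2, since 5 ≥ (1 + 1/j)^2 for all j ≥ 2.
Combining, 3·5^(j + 1) ≥ 18(j+1)^2.
By the principle of mathematical induction, the result holds for all r ≥ 2.
Hence the smallest such n_0 is 2.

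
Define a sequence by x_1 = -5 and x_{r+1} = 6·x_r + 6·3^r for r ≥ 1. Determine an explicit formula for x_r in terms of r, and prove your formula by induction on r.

Computing the first terms: x_1 = -5, x_2 = -12, x_3 = -18. This suggests x_r = -2·3^r + 6^(r - 1).
Base step (r = 1): the formula gives -5 = -5 = x_1.
For the inductive step, assume it holds for an arbitrary j ≥ 1, so x_j = -2·3^j + 6^(j - 1).
Then x_{j+1} = 6·x_j + 6·3^j = 6·(-2·3^j + 6^(j - 1)) + 6·3^j = -2·3^(j + 1) + 6^j = -2·3^(j+1) + 6^((j+1) - 1),
which is the claimed formula at r = j+1.
Hence, by induction on r, the claim holds for every r ≥ 1.

x_r = -2·3^r + 6^(r - 1)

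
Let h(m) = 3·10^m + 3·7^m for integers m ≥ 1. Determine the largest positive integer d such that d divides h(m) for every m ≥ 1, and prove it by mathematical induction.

d = 3

Computing the first values: h(1) = 51 and h(2) = 447; gcd(51, 447) = 3, so d ≤ 3.
We prove 3 | 3·10^m + 3·7^m for all m ≥ 1 by induction on m.
Base case (m = 1): h(1) = 51 = 3·(17), so 3 | h(1).
Inductive step: suppose the statement holds for some j ≥ 1, i.e. 3 | h(j). Then
h(j+1) − 10·h(j) = (3·10^(j+1) + 3·7^(j+1)) − 10·(3·10^j + 3·7^j) = (3)·7^j·(7 − 10) = (-9)·7^j. Since 3 | h(j) by the inductive hypothesis, 3 | 10·h(j); and 3 | -9 since -9 = 3·-3. Therefore 3 | h(j+1).
This completes the induction.
Therefore the largest such d is 3.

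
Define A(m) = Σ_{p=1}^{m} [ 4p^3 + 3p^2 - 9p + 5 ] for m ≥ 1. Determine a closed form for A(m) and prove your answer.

We claim A(m) = m(m^3 + 3m^2 - 2m + 1) for all m ≥ 1.
Base case (m = 1): A(1) = 3, and the closed form gives 3. They agree.
Inductive step: assume the claim holds for m = p, so A(p) = p(p^3 + 3p^2 - 2p + 1).
Then A(p+1) = A(p) + (4p^3 + 15p^2 + 9p + 3) = (p(p^3 + 3p^2 - 2p + 1)) + (4p^3 + 15p^2 + 9p + 3).
Simplifying, A(p+1) = (p + 1)(p^3 + 6p^2 + 7p + 3) = (p+1)((p+1)^3 + 3(p+1)^2 - 2(p+1) + 1),
which is the closed form with m = p+1.
By the principle of mathematical induction, the result holds for all m ≥ 1.

A(m) = m(m^3 + 3m^2 - 2m + 1)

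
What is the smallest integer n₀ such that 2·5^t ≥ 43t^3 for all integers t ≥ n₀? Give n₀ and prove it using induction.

At t = 4: 1250 < 2752, so the inequality fails and n₀ ≥ 5. We prove 2·5^t ≥ 43t^3 for all t ≥ 5.
Base step (t = 5): 2·5^t = 6250 and 43t^3 = 5375, so 6250 ≥ 5375.
For the inductive step, assume it holds for an arbitrary p ≥ 5, so 2·5^p ≥ 43p^3.
Then 2·5^(p + 1) = 5·(2·5^p) ≥ 5·(43p^3).
Also, for p ≥ 5 we have 5·(43p^3) ≥ 43(p+1)^3, since 5 ≥ (1 + 1/p)^3 for all p ≥ 5.
Combining, 2·5^(p + 1) ≥ 43(p+1)^3.
By the principle of mathematical induction, the result holds for all t ≥ 5.
Hence the smallest such n₀ is 5.

n₀ = 5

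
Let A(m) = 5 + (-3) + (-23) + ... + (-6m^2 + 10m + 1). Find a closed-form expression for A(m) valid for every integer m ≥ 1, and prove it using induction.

A(m) = -m(2m^2 - 2m - 5)

We claim A(m) = -m(2m^2 - 2m - 5) for all m ≥ 1.
When m = 1: A(1) = 5, and the closed form gives 5. They agree.
For the inductive step, assume it holds for an arbitrary r ≥ 1, so A(r) = r(-2r^2 + 2r + 5).
Then A(r+1) = A(r) + (-6r^2 - 2r + 5) = (r(-2r^2 + 2r + 5)) + (-6r^2 - 2r + 5).
Simplifying, A(r+1) = -(r + 1)(2r^2 + 2r - 5) = -(r+1)(2(r+1)^2 - 2(r+1) - 5),
which is the closed form with m = r+1.
By the principle of mathematical induction, the result holds for all m ≥ 1.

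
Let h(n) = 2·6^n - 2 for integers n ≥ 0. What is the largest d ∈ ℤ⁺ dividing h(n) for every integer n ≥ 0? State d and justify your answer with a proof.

d = 10

Computing the first values: h(0) = 0 and h(1) = 10; gcd(0, 10) = 10, so d ≤ 10.
We prove 10 | 2·6^n - 2 for all n ≥ 0 by induction on n.
Base case (n = 0): h(0) = 0 = 10·(0), so 10 | h(0).
Inductive step: suppose the statement holds for some k ≥ 0, i.e. 10 | h(k). Then
h(k+1) = 2·6^(k+1) - 2 = 6·(2·6^k - 2) + 10 = 6·h(k) + 10. The first term is divisible by 10 by the inductive hypothesis, and 10 is divisible by 10. Hence 10 | h(k+1).
This completes the induction.
Therefore the largest such d is 10.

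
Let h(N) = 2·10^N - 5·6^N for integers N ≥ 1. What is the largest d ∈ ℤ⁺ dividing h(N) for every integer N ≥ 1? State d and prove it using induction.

Computing the first values: h(1) = -10 and h(2) = 20; gcd(-10, 20) = 10, so d ≤ 10.
We prove 10 | 2·10^N - 5·6^N for all N ≥ 1 by induction on N.
Base case (N = 1): h(1) = -10 = 10·(-1), so 10 | h(1).
Suppose the result is true for N = j, i.e. 10 | h(j). Then
h(j+1) − 10·h(j) = (2·10^(j+1) - 5·6^(j+1)) − 10·(2·10^j - 5·6^j) = (-5)·6^j·(6 − 10) = (20)·6^j. Since 10 | h(j) by the inductive hypothesis, 10 | 10·h(j); and 10 | 20 since 20 = 10·2. Therefore 10 | h(j+1).
This completes the induction.
Therefore the largest such d is 10.

d = 10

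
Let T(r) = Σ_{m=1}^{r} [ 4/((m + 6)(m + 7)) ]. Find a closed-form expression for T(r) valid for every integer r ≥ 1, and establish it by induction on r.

T(r) = 4r/(7(r + 7))

We claim T(r) = 4r/(7(r + 7)) for all r ≥ 1.
For the base case r = 1: T(1) = 1/14, and the closed form gives 1/14. They agree.
Inductive step: suppose the statement holds for some m ≥ 1, so T(m) = 4m/(7(m + 7)).
Then T(m+1) = T(m) + (4/((m + 7)(m + 8))) = (4m/(7(m + 7))) + (4/((m + 7)(m + 8))).
Simplifying, T(m+1) = 4(m + 1)/(7(m + 8)) = 4(m+1)/(7((m+1) + 7)),
which is the closed form with r = m+1.
By the principle of mathematical induction, the result holds for all r ≥ 1.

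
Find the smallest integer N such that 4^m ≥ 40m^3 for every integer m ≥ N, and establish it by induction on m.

At m = 6: 4096 < 8640, so the inequality fails and N ≥ 7. We prove 4^m ≥ 40m^3 for all m ≥ 7.
Base step (m = 7): 4^m = 16384 and 40m^3 = 13720, so 16384 ≥ 13720.
For the inductive step, assume it holds for an arbitrary p ≥ 7, so 4^p ≥ 40p^3.
Then 4^(p + 1) = 4·(4^p) ≥ 4·(40p^3).
Also, for p ≥ 7 we have 4·(40p^3) ≥ 40(p+1)^3, since 4 ≥ (1 + 1/p)^3 for all p ≥ 7.
Combining, 4^(p + 1) ≥ 40(p+1)^3.
Hence, by induction on m, the claim holds for every m ≥ 7.
Hence the smallest such N is 7.

N = 7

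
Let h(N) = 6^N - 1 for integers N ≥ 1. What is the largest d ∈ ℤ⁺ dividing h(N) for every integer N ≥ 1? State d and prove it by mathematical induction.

Computing the first values: h(1) = 5 and h(2) = 35; gcd(5, 35) = 5, so d ≤ 5.
We prove 5 | 6^N - 1 for all N ≥ 1 by induction on N.
When N = 1: h(1) = 5 = 5·(1), so 5 | h(1).
Inductive step: assume the claim holds for N = j, i.e. 5 | h(j). Then
6^{j+1} − 1^{j+1} = 6·6^j − 1·1^j = 6·(6^j − 1^j) + (5)·1^j. The first term is divisible by 5 by the inductive hypothesis, and the second term (5)·1^j is divisible by 5 since 5 | 5. Hence 5 | h(j+1).
By induction, the statement is established for all N ≥ 1.
Therefore the largest such d is 5.

d = 5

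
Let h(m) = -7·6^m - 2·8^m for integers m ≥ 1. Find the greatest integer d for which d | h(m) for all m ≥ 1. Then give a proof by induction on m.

d = 2

Computing the first values: h(1) = -58 and h(2) = -380; gcd(-58, -380) = 2, so d ≤ 2.
We prove 2 | -7·6^m - 2·8^m for all m ≥ 1 by induction on m.
For the base case m = 1: h(1) = -58 = 2·(-29), so 2 | h(1).
Inductive step: assume the claim holds for m = k, i.e. 2 | h(k). Then
h(k+1) − 8·h(k) = (-7·6^(k+1) - 2·8^(k+1)) − 8·(-7·6^k - 2·8^k) = (-7)·6^k·(6 − 8) = (14)·6^k. Since 2 | h(k) by the inductive hypothesis, 2 | 8·h(k); and 2 | 14 since 14 = 2·7. Therefore 2 | h(k+1).
By induction, the statement is established for all m ≥ 1.
Therefore the largest such d is 2.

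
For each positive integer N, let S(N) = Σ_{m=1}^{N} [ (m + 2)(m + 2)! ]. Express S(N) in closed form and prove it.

S(N) = (N + 3)! - 6

We claim S(N) = (N + 3)! - 6 for all N ≥ 1.
Base step (N = 1): S(1) = 18, and the closed form gives 18. They agree.
Suppose the result is true for N = m, so S(m) = (m + 3)! - 6.
Then S(m+1) = S(m) + ((m + 3)(m + 3)!) = ((m + 3)! - 6) + ((m + 3)(m + 3)!).
Simplifying, S(m+1) = ((m+1) + 3)! - 6,
which is the closed form with N = m+1.
By induction, the statement is established for all N ≥ 1.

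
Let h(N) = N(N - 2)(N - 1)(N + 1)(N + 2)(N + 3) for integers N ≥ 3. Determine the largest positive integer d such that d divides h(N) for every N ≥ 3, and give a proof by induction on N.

Computing the first values: h(3) = 720 and h(4) = 5040; gcd(720, 5040) = 720, so d ≤ 720.
We prove 720 | N(N - 2)(N - 1)(N + 1)(N + 2)(N + 3) for all N ≥ 3 by induction on N.
When N = 3: h(3) = 720 = 720·(1), so 720 | h(3).
Suppose the result is true for N = r, i.e. 720 | h(r). Then
h(r+1) − h(r) = (r-1)·r·(r+1)·(r+2)·(r+3)·(r+4) − (r-2)·(r-1)·r·(r+1)·(r+2)·(r+3) = (r-1)·r·(r+1)·(r+2)·(r+3)·[(r+4) − (r-2)] = 6·(r-1)·r·(r+1)·(r+2)·(r+3). The product of 5 consecutive integers is divisible by (5)! = 120, so h(r+1) − h(r) is divisible by 6·120 = 720. By the inductive hypothesis 720 | h(r), hence 720 | h(r+1).
By induction, the statement is established for all N ≥ 3.
Therefore the largest such d is 720.

d = 720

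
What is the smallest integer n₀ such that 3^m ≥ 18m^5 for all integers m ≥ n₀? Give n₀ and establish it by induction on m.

n₀ = 15

At m = 14: 4782969 < 9680832, so the inequality fails and n₀ ≥ 15. We prove 3^m ≥ 18m^5 for all m ≥ 15.
Base case (m = 15): 3^m = 14348907 and 18m^5 = 13668750, so 14348907 ≥ 13668750.
Suppose the result is true for m = i, so 3^i ≥ 18i^5.
Then 3^(i + 1) = 3·(3^i) ≥ 3·(18i^5).
Also, for i ≥ 15 we have 3·(18i^5) ≥ 18(i+1)^5, since 3 ≥ (1 + 1/i)^5 for all i ≥ 15.
Combining, 3^(i + 1) ≥ 18(i+1)^5.
By induction, the statement is established for all m ≥ 15.
Hence the smallest such n₀ is 15.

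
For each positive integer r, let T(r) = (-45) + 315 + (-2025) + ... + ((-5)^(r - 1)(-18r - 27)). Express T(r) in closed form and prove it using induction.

T(r) = (-5)^r(3r + 5) - 5

We claim T(r) = (-5)^r(3r + 5) - 5 for all r ≥ 1.
For the base case r = 1: T(1) = -45, and the closed form gives -45. They agree.
Inductive step: suppose the statement holds for some p ≥ 1, so T(p) = (-5)^p(3p + 5) - 5.
Then T(p+1) = T(p) + ((-5)^p(-18p - 45)) = ((-5)^p(3p + 5) - 5) + ((-5)^p(-18p - 45)).
Simplifying, T(p+1) = -15(-5)^p·p - 40(-5)^p - 5 = (-5)^(p+1)(3(p+1) + 5) - 5,
which is the closed form with r = p+1.
By induction, the statement is established for all r ≥ 1.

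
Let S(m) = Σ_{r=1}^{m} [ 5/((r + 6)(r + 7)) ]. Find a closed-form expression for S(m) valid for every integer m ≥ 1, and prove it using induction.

S(m) = 5m/(7(m + 7))

We claim S(m) = 5m/(7(m + 7)) for all m ≥ 1.
When m = 1: S(1) = 5/56, and the closed form gives 5/56. They agree.
Inductive step: assume the claim holds for m = r, so S(r) = 5r/(7(r + 7)).
Then S(r+1) = S(r) + (5/((r + 7)(r + 8))) = (5r/(7(r + 7))) + (5/((r + 7)(r + 8))).
Simplifying, S(r+1) = 5(r + 1)/(7(r + 8)) = 5(r+1)/(7((r+1) + 7)),
which is the closed form with m = r+1.
Hence, by induction on m, the claim holds for every m ≥ 1.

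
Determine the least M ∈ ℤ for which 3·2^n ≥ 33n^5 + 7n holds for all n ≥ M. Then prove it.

M = 28

At n = 27: 402653184 < 473514120, so the inequality fails and M ≥ 28. We prove 3·2^n ≥ 33n^5 + 7n for all n ≥ 28.
When n = 28: 3·2^n = 805306368 and 33n^5 + 7n = 567942340, so 805306368 ≥ 567942340.
Inductive step: assume the claim holds for n = r, so 3·2^r ≥ 33r^5 + 7r.
Then 3·2^(r + 1) = 2·(3·2^r) ≥ 2·(33r^5 + 7r).
Also, for r ≥ 28 we have 2·(33r^5 + 7r) ≥ 33(r+1)^5 + 7(r+1), since 2·(33r^5 + 7r) − (33(r+1)^5 + 7(r+1)) = 33r^5 - 165r^4 - 330r^3 - 330r^2 - 158r - 40, which is nonnegative for all r ≥ 28.
Combining, 3·2^(r + 1) ≥ 33(r+1)^5 + 7(r+1).
Hence, by induction on n, the claim holds for every n ≥ 28.
Hence the smallest such M is 28.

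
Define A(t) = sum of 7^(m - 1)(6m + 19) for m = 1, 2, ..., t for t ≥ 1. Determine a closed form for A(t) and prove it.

A(t) = 7^t(t + 3) - 3

We claim A(t) = 7^t(t + 3) - 3 for all t ≥ 1.
For the base case t = 1: A(1) = 25, and the closed form gives 25. They agree.
Suppose the result is true for t = m, so A(m) = 7^m(m + 3) - 3.
Then A(m+1) = A(m) + (7^m(6m + 25)) = (7^m(m + 3) - 3) + (7^m(6m + 25)).
Simplifying, A(m+1) = 7·7^m·m + 28·7^m - 3 = 7^(m+1)((m+1) + 3) - 3,
which is the closed form with t = m+1.
By the principle of mathematical induction, the result holds for all t ≥ 1.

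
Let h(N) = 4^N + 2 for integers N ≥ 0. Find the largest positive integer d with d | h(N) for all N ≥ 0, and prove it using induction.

d = 3

Computing the first values: h(0) = 3 and h(1) = 6; gcd(3, 6) = 3, so d ≤ 3.
We prove 3 | 4^N + 2 for all N ≥ 0 by induction on N.
For the base case N = 0: h(0) = 3 = 3·(1), so 3 | h(0).
For the inductive step, assume it holds for an arbitrary p ≥ 0, i.e. 3 | h(p). Then
h(p+1) = 4^(p+1) + 2 = 4·(4^p + 2) - 6 = 4·h(p) - 6. The first term is divisible by 3 by the inductive hypothesis, and -6 is divisible by 3. Hence 3 | h(p+1).
This completes the induction.
Therefore the largest such d is 3.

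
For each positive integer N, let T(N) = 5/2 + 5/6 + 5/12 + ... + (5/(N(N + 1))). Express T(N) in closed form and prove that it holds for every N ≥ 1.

We claim T(N) = 5N/(N + 1) for all N ≥ 1.
Base case (N = 1): T(1) = 5/2, and the closed form gives 5/2. They agree.
Suppose the result is true for N = m, so T(m) = 5m/(m + 1).
Then T(m+1) = T(m) + (5/((m + 1)(m + 2))) = (5m/(m + 1)) + (5/((m + 1)(m + 2))).
Simplifying, T(m+1) = 5(m + 1)/(m + 2) = 5(m+1)/((m+1) + 1),
which is the closed form with N = m+1.
By the principle of mathematical induction, the result holds for all N ≥ 1.

T(N) = 5N/(N + 1)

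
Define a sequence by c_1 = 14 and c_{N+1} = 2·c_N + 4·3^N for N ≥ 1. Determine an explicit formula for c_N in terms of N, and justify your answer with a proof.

c_N = 2^N + 4·3^N

Computing the first terms: c_1 = 14, c_2 = 40, c_3 = 116. This suggests c_N = 2^N + 4·3^N.
Base case (N = 1): the formula gives 14 = 14 = c_1.
Inductive step: assume the claim holds for N = r, so c_r = 2^r + 4·3^r.
Then c_{r+1} = 2·c_r + 4·3^r = 2·(2^r + 4·3^r) + 4·3^r = 2^(r + 1) + 4·3^(r + 1),
which is the claimed formula at N = r+1.
By induction, the statement is established for all N ≥ 1.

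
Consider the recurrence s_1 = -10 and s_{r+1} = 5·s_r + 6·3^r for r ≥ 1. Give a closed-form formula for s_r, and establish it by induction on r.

Computing the first terms: s_1 = -10, s_2 = -32, s_3 = -106. This suggests s_r = -3^(r + 1) - 5^(r - 1).
Base step (r = 1): the formula gives -10 = -10 = s_1.
Inductive step: suppose the statement holds for some k ≥ 1, so s_k = -3^(k + 1) - 5^(k - 1).
Then s_{k+1} = 5·s_k + 6·3^k = 5·(-3^(k + 1) - 5^(k - 1)) + 6·3^k = -3^(k + 2) - 5^k = -3^((k+1) + 1) - 5^((k+1) - 1),
which is the claimed formula at r = k+1.
This completes the induction.

s_r = -3^(r + 1) - 5^(r - 1)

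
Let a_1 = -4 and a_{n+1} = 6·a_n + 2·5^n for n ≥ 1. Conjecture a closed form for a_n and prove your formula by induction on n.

a_n = -2·5^n + 6^n

Computing the first terms: a_1 = -4, a_2 = -14, a_3 = -34. This suggests a_n = -2·5^n + 6^n.
When n = 1: the formula gives -4 = -4 = a_1.
Inductive step: assume the claim holds for n = j, so a_j = -2·5^j + 6^j.
Then a_{j+1} = 6·a_j + 2·5^j = 6·(-2·5^j + 6^j) + 2·5^j = -2·5^(j + 1) + 6^(j + 1),
which is the claimed formula at n = j+1.
By induction, the statement is established for all n ≥ 1.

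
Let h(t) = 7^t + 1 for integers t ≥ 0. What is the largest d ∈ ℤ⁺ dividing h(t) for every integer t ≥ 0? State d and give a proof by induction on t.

Computing the first values: h(0) = 2 and h(1) = 8; gcd(2, 8) = 2, so d ≤ 2.
We prove 2 | 7^t + 1 for all t ≥ 0 by induction on t.
For the base case t = 0: h(0) = 2 = 2·(1), so 2 | h(0).
Inductive step: suppose the statement holds for some r ≥ 0, i.e. 2 | h(r). Then
h(r+1) = 7^(r+1) + 1 = 7·(7^r + 1) - 6 = 7·h(r) - 6. The first term is divisible by 2 by the inductive hypothesis, and -6 is divisible by 2. Hence 2 | h(r+1).
Hence, by induction on t, the claim holds for every t ≥ 0.
Therefore the largest such d is 2.

d = 2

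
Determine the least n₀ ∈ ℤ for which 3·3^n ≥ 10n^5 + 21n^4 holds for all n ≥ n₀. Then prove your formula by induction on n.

n₀ = 13

At n = 12: 1594323 < 2923776, so the inequality fails and n₀ ≥ 13. We prove 3·3^n ≥ 10n^5 + 21n^4 for all n ≥ 13.
Base step (n = 13): 3·3^n = 4782969 and 10n^5 + 21n^4 = 4312711, so 4782969 ≥ 4312711.
Inductive step: suppose the statement holds for some k ≥ 13, so 3·3^k ≥ 10k^5 + 21k^4.
Then 3·3^(k + 1) = 3·(3·3^k) ≥ 3·(10k^5 + 21k^4).
Also, for k ≥ 13 we have 3·(10k^5 + 21k^4) ≥ 10(k+1)^5 + 21(k+1)^4, since 3·(10k^5 + 21k^4) − (10(k+1)^5 + 21(k+1)^4) = 20k^5 - 8k^4 - 184k^3 - 226k^2 - 134k - 31, which is nonnegative for all k ≥ 13.
Combining, 3·3^(k + 1) ≥ 10(k+1)^5 + 21(k+1)^4.
This completes the induction.
Hence the smallest such n₀ is 13.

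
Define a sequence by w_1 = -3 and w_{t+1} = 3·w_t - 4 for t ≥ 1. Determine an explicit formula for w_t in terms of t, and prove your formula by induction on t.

Computing the first terms: w_1 = -3, w_2 = -13, w_3 = -43. This suggests w_t = -5·3^(t - 1) + 2.
Base case (t = 1): the formula gives -3 = -3 = w_1.
Inductive step: suppose the statement holds for some p ≥ 1, so w_p = -5·3^(p - 1) + 2.
Then w_{p+1} = 3·w_p - 4 = 3·(-5·3^(p - 1) + 2) - 4 = -5·3^p + 2 = -5·3^((p+1) - 1) + 2,
which is the claimed formula at t = p+1.
Hence, by induction on t, the claim holds for every t ≥ 1.

w_t = -5·3^(t - 1) + 2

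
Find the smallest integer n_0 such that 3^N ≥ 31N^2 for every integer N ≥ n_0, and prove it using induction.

At N = 6: 729 < 1116, so the inequality fails and n_0 ≥ 7. We prove 3^N ≥ 31N^2 for all N ≥ 7.
For the base case N = 7: 3^N = 2187 and 31N^2 = 1519, so 2187 ≥ 1519.
Inductive step: assume the claim holds for N = r, so 3^r ≥ 31r^2.
Then 3^(r + 1) = 3·(3^r) ≥ 3·(31r^2).
Also, for r ≥ 7 we have 3·(31r^2) ≥ 31(r+1)^2, since 3 ≥ (1 + 1/r)^2 for all r ≥ 7.
Combining, 3^(r + 1) ≥ 31(r+1)^2.
This completes the induction.
Hence the smallest such n_0 is 7.

n_0 = 7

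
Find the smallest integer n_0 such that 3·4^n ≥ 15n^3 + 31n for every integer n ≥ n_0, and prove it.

At n = 4: 768 < 1084, so the inequality fails and n_0 ≥ 5. We prove 3·4^n ≥ 15n^3 + 31n for all n ≥ 5.
For the base case n = 5: 3·4^n = 3072 and 15n^3 + 31n = 2030, so 3072 ≥ 2030.
Inductive step: assume the claim holds for n = i, so 3·4^i ≥ 15i^3 + 31i.
Then 3·4^(i + 1) = 4·(3·4^i) ≥ 4·(15i^3 + 31i).
Also, for i ≥ 5 we have 4·(15i^3 + 31i) ≥ 15(i+1)^3 + 31(i+1), since 4·(15i^3 + 31i) − (15(i+1)^3 + 31(i+1)) = 45i^3 - 45i^2 + 48i - 46, which is nonnegative for all i ≥ 5.
Combining, 3·4^(i + 1) ≥ 15(i+1)^3 + 31(i+1).
By the principle of mathematical induction, the result holds for all n ≥ 5.
Hence the smallest such n_0 is 5.

n_0 = 5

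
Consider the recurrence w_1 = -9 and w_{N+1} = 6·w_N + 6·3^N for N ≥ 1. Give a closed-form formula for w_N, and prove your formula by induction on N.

Computing the first terms: w_1 = -9, w_2 = -36, w_3 = -162. This suggests w_N = -2·3^N - 3·6^(N - 1).
For the base case N = 1: the formula gives -9 = -9 = w_1.
Inductive step: assume the claim holds for N = m, so w_m = -2·3^m - 3·6^(m - 1).
Then w_{m+1} = 6·w_m + 6·3^m = 6·(-2·3^m - 3·6^(m - 1)) + 6·3^m = -2·3^(m + 1) - 3·6^m = -2·3^(m+1) - 3·6^((m+1) - 1),
which is the claimed formula at N = m+1.
Hence, by induction on N, the claim holds for every N ≥ 1.

w_N = -2·3^N - 3·6^(N - 1)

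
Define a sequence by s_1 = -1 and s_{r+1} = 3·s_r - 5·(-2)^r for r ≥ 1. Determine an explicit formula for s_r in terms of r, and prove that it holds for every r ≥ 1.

Computing the first terms: s_1 = -1, s_2 = 7, s_3 = 1. This suggests s_r = (-2)^r + 3^(r - 1).
Base case (r = 1): the formula gives -1 = -1 = s_1.
Inductive step: assume the claim holds for r = k, so s_k = (-2)^k + 3^(k - 1).
Then s_{k+1} = 3·s_k - 5·(-2)^k = 3·((-2)^k + 3^(k - 1)) - 5·(-2)^k = (-2)^(k + 1) + 3^k = (-2)^(k+1) + 3^((k+1) - 1),
which is the claimed formula at r = k+1.
By the principle of mathematical induction, the result holds for all r ≥ 1.

s_r = (-2)^r + 3^(r - 1)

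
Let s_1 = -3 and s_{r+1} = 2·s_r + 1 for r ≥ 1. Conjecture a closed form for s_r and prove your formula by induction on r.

Computing the first terms: s_1 = -3, s_2 = -5, s_3 = -9. This suggests s_r = -2^r - 1.
Base step (r = 1): the formula gives -3 = -3 = s_1.
For the inductive step, assume it holds for an arbitrary i ≥ 1, so s_i = -2^i - 1.
Then s_{i+1} = 2·s_i + 1 = 2·(-2^i - 1) + 1 = -2^(i + 1) - 1,
which is the claimed formula at r = i+1.
By induction, the statement is established for all r ≥ 1.

s_r = -2^r - 1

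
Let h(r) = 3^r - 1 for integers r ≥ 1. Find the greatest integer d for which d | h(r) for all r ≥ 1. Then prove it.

Computing the first values: h(1) = 2 and h(2) = 8; gcd(2, 8) = 2, so d ≤ 2.
We prove 2 | 3^r - 1 for all r ≥ 1 by induction on r.
Base step (r = 1): h(1) = 2 = 2·(1), so 2 | h(1).
Suppose the result is true for r = m, i.e. 2 | h(m). Then
3^{m+1} − 1^{m+1} = 3·3^m − 1·1^m = 3·(3^m − 1^m) + (2)·1^m. The first term is divisible by 2 by the inductive hypothesis, and the second term (2)·1^m is divisible by 2 since 2 | 2. Hence 2 | h(m+1).
By induction, the statement is established for all r ≥ 1.
Therefore the largest such d is 2.

d = 2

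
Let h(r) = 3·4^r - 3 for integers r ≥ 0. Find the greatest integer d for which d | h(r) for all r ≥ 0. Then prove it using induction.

Computing the first values: h(0) = 0 and h(1) = 9; gcd(0, 9) = 9, so d ≤ 9.
We prove 9 | 3·4^r - 3 for all r ≥ 0 by induction on r.
Base step (r = 0): h(0) = 0 = 9·(0), so 9 | h(0).
Suppose the result is true for r = m, i.e. 9 | h(m). Then
h(m+1) = 3·4^(m+1) - 3 = 4·(3·4^m - 3) + 9 = 4·h(m) + 9. The first term is divisible by 9 by the inductive hypothesis, and 9 is divisible by 9. Hence 9 | h(m+1).
By induction, the statement is established for all r ≥ 0.
Therefore the largest such d is 9.

d = 9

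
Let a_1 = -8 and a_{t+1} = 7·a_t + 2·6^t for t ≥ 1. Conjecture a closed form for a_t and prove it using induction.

a_t = -2·6^t + 4·7^(t - 1)

Computing the first terms: a_1 = -8, a_2 = -44, a_3 = -236. This suggests a_t = -2·6^t + 4·7^(t - 1).
For the base case t = 1: the formula gives -8 = -8 = a_1.
Inductive step: suppose the statement holds for some k ≥ 1, so a_k = -2·6^k + 4·7^(k - 1).
Then a_{k+1} = 7·a_k + 2·6^k = 7·(-2·6^k + 4·7^(k - 1)) + 2·6^k = -2·6^(k + 1) + 4·7^k = -2·6^(k+1) + 4·7^((k+1) - 1),
which is the claimed formula at t = k+1.
This completes the induction.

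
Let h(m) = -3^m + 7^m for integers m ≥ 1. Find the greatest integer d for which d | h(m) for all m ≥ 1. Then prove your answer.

d = 4

Computing the first values: h(1) = 4 and h(2) = 40; gcd(4, 40) = 4, so d ≤ 4.
We prove 4 | -3^m + 7^m for all m ≥ 1 by induction on m.
Base step (m = 1): h(1) = 4 = 4·(1), so 4 | h(1).
Inductive step: assume the claim holds for m = r, i.e. 4 | h(r). Then
7^{r+1} − 3^{r+1} = 7·7^r − 3·3^r = 7·(7^r − 3^r) + (4)·3^r. The first term is divisible by 4 by the inductive hypothesis, and the second term (4)·3^r is divisible by 4 since 4 | 4. Hence 4 | h(r+1).
By the principle of mathematical induction, the result holds for all m ≥ 1.
Therefore the largest such d is 4.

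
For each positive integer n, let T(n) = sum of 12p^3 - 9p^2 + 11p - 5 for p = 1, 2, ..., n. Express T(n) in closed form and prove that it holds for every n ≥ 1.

T(n) = n(3n^3 + 3n^2 + 4n - 1)

We claim T(n) = n(3n^3 + 3n^2 + 4n - 1) for all n ≥ 1.
Base step (n = 1): T(1) = 9, and the closed form gives 9. They agree.
Suppose the result is true for n = p, so T(p) = p(3p^3 + 3p^2 + 4p - 1).
Then T(p+1) = T(p) + (12p^3 + 27p^2 + 29p + 9) = (p(3p^3 + 3p^2 + 4p - 1)) + (12p^3 + 27p^2 + 29p + 9).
Simplifying, T(p+1) = (p + 1)(3p^3 + 12p^2 + 19p + 9) = (p+1)(3(p+1)^3 + 3(p+1)^2 + 4(p+1) - 1),
which is the closed form with n = p+1.
By the principle of mathematical induction, the result holds for all n ≥ 1.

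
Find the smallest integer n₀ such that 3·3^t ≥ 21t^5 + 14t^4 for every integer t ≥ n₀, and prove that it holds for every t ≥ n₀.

n₀ = 14

At t = 13: 4782969 < 8197007, so the inequality fails and n₀ ≥ 14. We prove 3·3^t ≥ 21t^5 + 14t^4 for all t ≥ 14.
When t = 14: 3·3^t = 14348907 and 21t^5 + 14t^4 = 11832128, so 14348907 ≥ 11832128.
For the inductive step, assume it holds for an arbitrary p ≥ 14, so 3·3^p ≥ 21p^5 + 14p^4.
Then 3·3^(p + 1) = 3·(3·3^p) ≥ 3·(21p^5 + 14p^4).
Also, for p ≥ 14 we have 3·(21p^5 + 14p^4) ≥ 21(p+1)^5 + 14(p+1)^4, since 3·(21p^5 + 14p^4) − (21(p+1)^5 + 14(p+1)^4) = 42p^5 - 77p^4 - 266p^3 - 294p^2 - 161p - 35, which is nonnegative for all p ≥ 14.
Combining, 3·3^(p + 1) ≥ 21(p+1)^5 + 14(p+1)^4.
By induction, the statement is established for all t ≥ 14.
Hence the smallest such n₀ is 14.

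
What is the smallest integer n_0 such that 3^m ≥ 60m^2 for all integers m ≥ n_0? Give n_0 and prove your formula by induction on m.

At m = 7: 2187 < 2940, so the inequality fails and n_0 ≥ 8. We prove 3^m ≥ 60m^2 for all m ≥ 8.
For the base case m = 8: 3^m = 6561 and 60m^2 = 3840, so 6561 ≥ 3840.
Inductive step: assume the claim holds for m = p, so 3^p ≥ 60p^2.
Then 3^(p + 1) = 3·(3^p) ≥ 3·(60p^2).
Also, for p ≥ 8 we have 3·(60p^2) ≥ 60(p+1)^2, since 3 ≥ (1 + 1/p)^2 for all p ≥ 8.
Combining, 3^(p + 1) ≥ 60(p+1)^2.
By induction, the statement is established for all m ≥ 8.
Hence the smallest such n_0 is 8.

n_0 = 8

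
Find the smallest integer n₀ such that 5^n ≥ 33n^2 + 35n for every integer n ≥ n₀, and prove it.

n₀ = 5

At n = 4: 625 < 668, so the inequality fails and n₀ ≥ 5. We prove 5^n ≥ 33n^2 + 35n for all n ≥ 5.
Base case (n = 5): 5^n = 3125 and 33n^2 + 35n = 1000, so 3125 ≥ 1000.
Inductive step: suppose the statement holds for some m ≥ 5, so 5^m ≥ 33m^2 + 35m.
Then 5^(m + 1) = 5·(5^m) ≥ 5·(33m^2 + 35m).
Also, for m ≥ 5 we have 5·(33m^2 + 35m) ≥ 33(m+1)^2 + 35(m+1), since 5·(33m^2 + 35m) − (33(m+1)^2 + 35(m+1)) = 132m^2 + 74m - 68, which is nonnegative for all m ≥ 5.
Combining, 5^(m + 1) ≥ 33(m+1)^2 + 35(m+1).
Hence, by induction on n, the claim holds for every n ≥ 5.
Hence the smallest such n₀ is 5.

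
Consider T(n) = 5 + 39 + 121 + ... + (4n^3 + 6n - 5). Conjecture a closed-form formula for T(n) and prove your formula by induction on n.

T(n) = n(n^3 + 2n^2 + 4n - 2)

We claim T(n) = n(n^3 + 2n^2 + 4n - 2) for all n ≥ 1.
When n = 1: T(1) = 5, and the closed form gives 5. They agree.
Inductive step: assume the claim holds for n = j, so T(j) = j(j^3 + 2j^2 + 4j - 2).
Then T(j+1) = T(j) + (6j + 4(j + 1)^3 + 1) = (j(j^3 + 2j^2 + 4j - 2)) + (6j + 4(j + 1)^3 + 1).
Simplifying, T(j+1) = (j + 1)(j^3 + 5j^2 + 11j + 5) = (j+1)((j+1)^3 + 2(j+1)^2 + 4(j+1) - 2),
which is the closed form with n = j+1.
By induction, the statement is established for all n ≥ 1.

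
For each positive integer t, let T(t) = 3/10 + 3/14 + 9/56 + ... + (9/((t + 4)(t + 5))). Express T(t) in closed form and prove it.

T(t) = 9t/(5(t + 5))

We claim T(t) = 9t/(5(t + 5)) for all t ≥ 1.
Base case (t = 1): T(1) = 3/10, and the closed form gives 3/10. They agree.
Inductive step: assume the claim holds for t = j, so T(j) = 9j/(5(j + 5)).
Then T(j+1) = T(j) + (9/((j + 5)(j + 6))) = (9j/(5(j + 5))) + (9/((j + 5)(j + 6))).
Simplifying, T(j+1) = 9(j + 1)/(5(j + 6)) = 9(j+1)/(5((j+1) + 5)),
which is the closed form with t = j+1.
Hence, by induction on t, the claim holds for every t ≥ 1.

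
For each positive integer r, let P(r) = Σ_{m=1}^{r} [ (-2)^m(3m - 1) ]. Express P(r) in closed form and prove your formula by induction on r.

P(r) = 2(-2)^r·r

We claim P(r) = 2(-2)^r·r for all r ≥ 1.
Base step (r = 1): P(1) = -4, and the closed form gives -4. They agree.
For the inductive step, assume it holds for an arbitrary m ≥ 1, so P(m) = 2(-2)^m·m.
Then P(m+1) = P(m) + ((-2)^(m + 1)(3m + 2)) = (2(-2)^m·m) + ((-2)^(m + 1)(3m + 2)).
Simplifying, P(m+1) = (-2)^(m + 2)(-m - 1) = 2(-2)^(m+1)·(m+1),
which is the closed form with r = m+1.
Hence, by induction on r, the claim holds for every r ≥ 1.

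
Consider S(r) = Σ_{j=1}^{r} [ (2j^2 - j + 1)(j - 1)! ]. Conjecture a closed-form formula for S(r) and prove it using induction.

We claim S(r) = (2r + 1)r! - 1 for all r ≥ 1.
Base step (r = 1): S(1) = 2, and the closed form gives 2. They agree.
Suppose the result is true for r = j, so S(j) = (2j + 1)j! - 1.
Then S(j+1) = S(j) + ((2j^2 + 3j + 2)j!) = ((2j + 1)j! - 1) + ((2j^2 + 3j + 2)j!).
Simplifying, S(j+1) = (2(j+1) + 1)(j+1)! - 1,
which is the closed form with r = j+1.
By induction, the statement is established for all r ≥ 1.

S(r) = (2r + 1)r! - 1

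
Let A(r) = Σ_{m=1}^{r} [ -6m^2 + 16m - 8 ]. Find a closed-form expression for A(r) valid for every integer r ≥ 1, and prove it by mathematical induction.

We claim A(r) = -r(2r^2 - 5r + 1) for all r ≥ 1.
For the base case r = 1: A(1) = 2, and the closed form gives 2. They agree.
Inductive step: suppose the statement holds for some m ≥ 1, so A(m) = m(-2m^2 + 5m - 1).
Then A(m+1) = A(m) + (-6m^2 + 4m + 2) = (m(-2m^2 + 5m - 1)) + (-6m^2 + 4m + 2).
Simplifying, A(m+1) = -(m + 1)(2m^2 - m - 2) = -(m+1)(2(m+1)^2 - 5(m+1) + 1),
which is the closed form with r = m+1.
By the principle of mathematical induction, the result holds for all r ≥ 1.

A(r) = -r(2r^2 - 5r + 1)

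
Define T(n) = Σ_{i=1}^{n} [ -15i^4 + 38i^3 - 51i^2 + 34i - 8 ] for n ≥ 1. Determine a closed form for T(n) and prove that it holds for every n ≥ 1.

T(n) = -n(3n^4 - 2n^3 + 3n^2 - n - 1)

We claim T(n) = -n(3n^4 - 2n^3 + 3n^2 - n - 1) for all n ≥ 1.
For the base case n = 1: T(1) = -2, and the closed form gives -2. They agree.
Suppose the result is true for n = i, so T(i) = i(-3i^4 + 2i^3 - 3i^2 + i + 1).
Then T(i+1) = T(i) + (-15i^4 - 22i^3 - 27i^2 - 14i - 2) = (i(-3i^4 + 2i^3 - 3i^2 + i + 1)) + (-15i^4 - 22i^3 - 27i^2 - 14i - 2).
Simplifying, T(i+1) = -(i + 1)(3i^4 + 10i^3 + 15i^2 + 11i + 2) = -(i+1)(3(i+1)^4 - 2(i+1)^3 + 3(i+1)^2 - (i+1) - 1),
which is the closed form with n = i+1.
Hence, by induction on n, the claim holds for every n ≥ 1.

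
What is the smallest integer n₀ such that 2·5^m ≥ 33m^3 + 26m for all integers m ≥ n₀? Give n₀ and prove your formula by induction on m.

n₀ = 5

At m = 4: 1250 < 2216, so the inequality fails and n₀ ≥ 5. We prove 2·5^m ≥ 33m^3 + 26m for all m ≥ 5.
When m = 5: 2·5^m = 6250 and 33m^3 + 26m = 4255, so 6250 ≥ 4255.
For the inductive step, assume it holds for an arbitrary k ≥ 5, so 2·5^k ≥ 33k^3 + 26k.
Then 2·5^(k + 1) = 5·(2·5^k) ≥ 5·(33k^3 + 26k).
Also, for k ≥ 5 we have 5·(33k^3 + 26k) ≥ 33(k+1)^3 + 26(k+1), since 5·(33k^3 + 26k) − (33(k+1)^3 + 26(k+1)) = 132k^3 - 99k^2 + 5k - 59, which is nonnegative for all k ≥ 5.
Combining, 2·5^(k + 1) ≥ 33(k+1)^3 + 26(k+1).
This completes the induction.
Hence the smallest such n₀ is 5.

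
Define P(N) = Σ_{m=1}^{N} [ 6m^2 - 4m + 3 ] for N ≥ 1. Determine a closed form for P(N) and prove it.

P(N) = N(2N^2 + N + 2)

We claim P(N) = N(2N^2 + N + 2) for all N ≥ 1.
Base step (N = 1): P(1) = 5, and the closed form gives 5. They agree.
Inductive step: assume the claim holds for N = m, so P(m) = m(2m^2 + m + 2).
Then P(m+1) = P(m) + (6m^2 + 8m + 5) = (m(2m^2 + m + 2)) + (6m^2 + 8m + 5).
Simplifying, P(m+1) = (m + 1)(2m^2 + 5m + 5) = (m+1)(2(m+1)^2 + (m+1) + 2),
which is the closed form with N = m+1.
By induction, the statement is established for all N ≥ 1.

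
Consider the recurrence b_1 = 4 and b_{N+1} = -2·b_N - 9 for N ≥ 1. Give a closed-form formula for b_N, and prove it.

b_N = 7(-2)^(N - 1) - 3

Computing the first terms: b_1 = 4, b_2 = -17, b_3 = 25. This suggests b_N = 7(-2)^(N - 1) - 3.
Base case (N = 1): the formula gives 4 = 4 = b_1.
Inductive step: assume the claim holds for N = m, so b_m = 7(-2)^(m - 1) - 3.
Then b_{m+1} = -2·b_m - 9 = -2·(7(-2)^(m - 1) - 3) - 9 = 7(-2)^m - 3 = 7(-2)^((m+1) - 1) - 3,
which is the claimed formula at N = m+1.
By induction, the statement is established for all N ≥ 1.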